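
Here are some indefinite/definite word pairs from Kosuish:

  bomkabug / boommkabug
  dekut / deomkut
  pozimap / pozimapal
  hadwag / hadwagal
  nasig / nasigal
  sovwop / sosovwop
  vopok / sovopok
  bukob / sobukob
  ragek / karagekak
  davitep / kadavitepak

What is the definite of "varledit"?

bomkabug and hadwag both end in -g yet inflect differently (boommkabug, hadwagal), so the final letter is not what conditions the rule; the last vowel is.
"varledit" has last vowel 'i'. The one such stem in the data (nasig → nasigal) adds -al, so the same rule applies.
So varledit → varledital.

varledital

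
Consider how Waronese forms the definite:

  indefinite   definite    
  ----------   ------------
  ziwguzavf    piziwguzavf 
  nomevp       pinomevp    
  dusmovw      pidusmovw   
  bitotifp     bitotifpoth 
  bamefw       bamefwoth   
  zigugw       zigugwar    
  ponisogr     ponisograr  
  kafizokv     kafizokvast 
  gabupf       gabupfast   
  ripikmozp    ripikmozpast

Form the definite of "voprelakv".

voprelakvast

nomevp and bitotifp both end in -p yet inflect differently (pinomevp, bitotifpoth), so the final letter is not what conditions the rule; the second-to-last letter is.
"voprelakv" has second-to-last letter 'k'. The one such stem in the data (kafizokv → kafizokvast) adds -ast, so the same rule applies.
The other patterns: stems whose second-to-last letter is 'v' add the prefix pi-; stems whose second-to-last letter is 'f' add -oth; stems whose second-to-last letter is 'g' add -ar.
So voprelakv → voprelakvast.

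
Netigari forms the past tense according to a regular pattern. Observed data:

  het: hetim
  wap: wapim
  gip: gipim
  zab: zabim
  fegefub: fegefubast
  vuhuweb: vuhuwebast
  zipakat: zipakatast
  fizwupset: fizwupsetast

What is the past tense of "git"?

"git" has 1 vowel. The stems with 1 vowel (het → hetim, wap → wapim, gip → gipim) add -im.
So git → gitim.

gitim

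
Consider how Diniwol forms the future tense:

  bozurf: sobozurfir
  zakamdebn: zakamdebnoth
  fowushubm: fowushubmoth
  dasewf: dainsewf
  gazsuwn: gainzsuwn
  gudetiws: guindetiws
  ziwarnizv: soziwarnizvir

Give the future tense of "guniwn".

guinniwn

zakamdebn and gazsuwn both end in -n yet inflect differently (zakamdebnoth, gainzsuwn), so the final letter is not what conditions the rule; the second-to-last letter is.
"guniwn" has second-to-last letter 'w'. The stems whose second-to-last letter is 'w' (gazsuwn → gainzsuwn, gudetiws → guindetiws, dasewf → dainsewf) insert -in- after the first vowel.
The other patterns: stems whose second-to-last letter is 'b' add -oth; stems whose second-to-last letter is 'r' or 'z' add so- … -ir around the stem.
So guniwn → guinniwn.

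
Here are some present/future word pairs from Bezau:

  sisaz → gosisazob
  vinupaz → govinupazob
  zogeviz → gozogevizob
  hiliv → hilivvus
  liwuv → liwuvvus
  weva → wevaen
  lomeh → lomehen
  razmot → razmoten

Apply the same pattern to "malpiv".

malpivvus

zogeviz and hiliv both have last vowel 'i' yet inflect differently (gozogevizob, hilivvus), so the last vowel is not what conditions the rule; the final letter is.
"malpiv" ends in -v. The stems ending in -v (hiliv → hilivvus, liwuv → liwuvvus) double the final consonant and add -us.
The other patterns: stems ending in -z add go- … -ob around the stem; stems ending in -a, -h or -t add -en.
So malpiv → malpivvus.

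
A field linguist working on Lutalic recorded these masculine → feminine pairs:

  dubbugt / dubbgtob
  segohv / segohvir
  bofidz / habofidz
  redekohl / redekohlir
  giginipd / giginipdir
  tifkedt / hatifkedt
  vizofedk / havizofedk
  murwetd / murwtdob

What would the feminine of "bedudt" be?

giginipd and murwetd both end in -d yet inflect differently (giginipdir, murwtdob), so the final letter is not what conditions the rule; the second-to-last letter is.
"bedudt" has second-to-last letter 'd'. The stems whose second-to-last letter is 'd' (vizofedk → havizofedk, bofidz → habofidz, tifkedt → hatifkedt) add the prefix ha-.
The other patterns: stems whose second-to-last letter is 'h' or 'p' add -ir; stems whose second-to-last letter is 'g' or 't' delete the last vowel and add -ob.
So bedudt → habedudt.

habedudt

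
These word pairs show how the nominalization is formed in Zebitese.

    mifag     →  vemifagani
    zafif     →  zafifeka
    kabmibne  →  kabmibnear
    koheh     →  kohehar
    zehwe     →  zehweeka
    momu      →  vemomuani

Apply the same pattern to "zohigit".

zohigiteka

"zohigit" begins with z-. The stems beginning with z- (zehwe → zehweeka, zafif → zafifeka) add -eka.
So zohigit → zohigiteka.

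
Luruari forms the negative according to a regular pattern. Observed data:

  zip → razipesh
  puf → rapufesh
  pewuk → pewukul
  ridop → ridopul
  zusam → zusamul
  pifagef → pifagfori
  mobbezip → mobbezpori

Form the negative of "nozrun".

nozrunul

zip and ridop both end in -p yet inflect differently (razipesh, ridopul), so the final letter is not what conditions the rule; the number of vowels is.
"nozrun" has 2 vowels. The stems with 2 vowels (pewuk → pewukul, ridop → ridopul, zusam → zusamul) add -ul.
The other patterns: stems with 1 vowel add ra- … -esh around the stem; stems with 3 vowels delete the last vowel and add -ori.
So nozrun → nozrunul.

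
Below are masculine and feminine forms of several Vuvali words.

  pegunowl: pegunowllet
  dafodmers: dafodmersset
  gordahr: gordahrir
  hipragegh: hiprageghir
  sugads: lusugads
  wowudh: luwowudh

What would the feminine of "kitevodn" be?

"kitevodn" has second-to-last letter 'd'. The stems whose second-to-last letter is 'd' (sugads → lusugads, wowudh → luwowudh) add the prefix lu-.
The other patterns: stems whose second-to-last letter is 'r' or 'w' double the final consonant and add -et; stems whose second-to-last letter is 'g' or 'h' add -ir.
So kitevodn → lukitevodn.

lukitevodn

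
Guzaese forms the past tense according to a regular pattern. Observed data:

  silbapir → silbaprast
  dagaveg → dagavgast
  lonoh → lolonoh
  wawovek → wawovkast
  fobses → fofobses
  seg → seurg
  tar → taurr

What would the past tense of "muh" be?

seg and dagaveg both end in -g yet inflect differently (seurg, dagavgast), so the final letter is not what conditions the rule; the number of vowels is.
"muh" has 1 vowel. The stems with 1 vowel (tar → taurr, seg → seurg) insert -ur- after the first vowel.
So muh → muurh.

muurh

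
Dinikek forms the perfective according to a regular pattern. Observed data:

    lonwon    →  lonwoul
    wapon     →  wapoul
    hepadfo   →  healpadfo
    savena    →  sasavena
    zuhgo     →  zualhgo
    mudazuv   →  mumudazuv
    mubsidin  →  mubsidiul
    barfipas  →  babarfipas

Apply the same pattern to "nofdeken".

nofdekeul

zuhgo and lonwon both have last vowel 'o' yet inflect differently (zualhgo, lonwoul), so the last vowel is not what conditions the rule; the final letter is.
"nofdeken" ends in -n. The stems ending in -n (lonwon → lonwoul, mubsidin → mubsidiul, wapon → wapoul) drop the final letter and add -ul.
The other patterns: stems ending in -o insert -al- after the first vowel; stems ending in -a, -s or -v repeat the first consonant+vowel as a prefix.
So nofdeken → nofdekeul.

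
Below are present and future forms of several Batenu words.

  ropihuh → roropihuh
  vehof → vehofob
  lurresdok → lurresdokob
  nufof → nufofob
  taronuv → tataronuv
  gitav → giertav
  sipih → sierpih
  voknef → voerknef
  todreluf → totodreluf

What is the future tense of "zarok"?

zarokob

"zarok" has last vowel 'o'. The stems whose last vowel is 'o' (nufof → nufofob, lurresdok → lurresdokob, vehof → vehofob) add -ob.
So zarok → zarokob.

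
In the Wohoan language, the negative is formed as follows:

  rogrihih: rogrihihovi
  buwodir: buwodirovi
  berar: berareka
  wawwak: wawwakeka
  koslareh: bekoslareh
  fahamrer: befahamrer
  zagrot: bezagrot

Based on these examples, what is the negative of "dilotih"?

dilotihovi

buwodir and berar both end in -r yet inflect differently (buwodirovi, berareka), so the final letter is not what conditions the rule; the last vowel is.
"dilotih" has last vowel 'i'. The stems whose last vowel is 'i' (rogrihih → rogrihihovi, buwodir → buwodirovi) add -ovi.
The other patterns: stems whose last vowel is 'a' add -eka; stems whose last vowel is 'e' or 'o' add the prefix be-.
So dilotih → dilotihovi.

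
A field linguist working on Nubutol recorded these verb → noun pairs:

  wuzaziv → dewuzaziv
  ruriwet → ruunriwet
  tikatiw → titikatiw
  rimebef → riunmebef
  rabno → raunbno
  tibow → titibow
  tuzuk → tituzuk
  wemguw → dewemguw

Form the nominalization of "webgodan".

tikatiw and wemguw both end in -w yet inflect differently (titikatiw, dewemguw), so the final letter is not what conditions the rule; the first letter is.
"webgodan" begins with w-. The stems beginning with w- (wemguw → dewemguw, wuzaziv → dewuzaziv) add the prefix de-.
So webgodan → dewebgodan.

dewebgodan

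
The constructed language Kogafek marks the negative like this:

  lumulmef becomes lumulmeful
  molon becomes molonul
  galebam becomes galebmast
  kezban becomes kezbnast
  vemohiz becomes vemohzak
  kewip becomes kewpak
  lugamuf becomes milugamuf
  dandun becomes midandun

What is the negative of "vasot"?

molon and kezban both end in -n yet inflect differently (molonul, kezbnast), so the final letter is not what conditions the rule; the last vowel is.
"vasot" has last vowel 'o'. The one such stem in the data (molon → molonul) adds -ul, so the same rule applies.
The other patterns: stems whose last vowel is 'a' delete the last vowel and add -ast; stems whose last vowel is 'i' delete the last vowel and add -ak; stems whose last vowel is 'u' add the prefix mi-.
So vasot → vasotul.

vasotul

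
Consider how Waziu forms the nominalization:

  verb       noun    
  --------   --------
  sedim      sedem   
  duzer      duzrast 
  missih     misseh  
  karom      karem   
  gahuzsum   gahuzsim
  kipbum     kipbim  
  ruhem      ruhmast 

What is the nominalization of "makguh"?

makgih

ruhem and sedim both end in -m yet inflect differently (ruhmast, sedem), so the final letter is not what conditions the rule; the last vowel is.
"makguh" has last vowel 'u'. The stems whose last vowel is 'u' (gahuzsum → gahuzsim, kipbum → kipbim) change the last vowel to 'i'.
The other patterns: stems whose last vowel is 'e' delete the last vowel and add -ast; stems whose last vowel is 'i' or 'o' change the last vowel to 'e'.
So makguh → makgih.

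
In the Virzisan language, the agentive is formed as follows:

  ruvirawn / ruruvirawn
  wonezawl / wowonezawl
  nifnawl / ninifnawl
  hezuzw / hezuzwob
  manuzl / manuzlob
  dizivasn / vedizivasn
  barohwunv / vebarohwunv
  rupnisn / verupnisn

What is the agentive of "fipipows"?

wonezawl and manuzl both end in -l yet inflect differently (wowonezawl, manuzlob), so the final letter is not what conditions the rule; the second-to-last letter is.
"fipipows" has second-to-last letter 'w'. The stems whose second-to-last letter is 'w' (ruvirawn → ruruvirawn, wonezawl → wowonezawl, nifnawl → ninifnawl) repeat the first consonant+vowel as a prefix.
The other patterns: stems whose second-to-last letter is 'z' add -ob; stems whose second-to-last letter is 'n' or 's' add the prefix ve-.
So fipipows → fifipipows.

fifipipows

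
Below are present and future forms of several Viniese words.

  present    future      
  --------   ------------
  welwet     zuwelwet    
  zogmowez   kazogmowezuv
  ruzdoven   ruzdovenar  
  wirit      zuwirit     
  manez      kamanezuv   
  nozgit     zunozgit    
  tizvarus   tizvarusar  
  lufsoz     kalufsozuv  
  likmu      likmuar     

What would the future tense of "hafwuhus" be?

hafwuhusar

zogmowez and welwet both have last vowel 'e' yet inflect differently (kazogmowezuv, zuwelwet), so the last vowel is not what conditions the rule; the final letter is.
"hafwuhus" ends in -s. The one such stem in the data (tizvarus → tizvarusar) adds -ar, so the same rule applies.
So hafwuhus → hafwuhusar.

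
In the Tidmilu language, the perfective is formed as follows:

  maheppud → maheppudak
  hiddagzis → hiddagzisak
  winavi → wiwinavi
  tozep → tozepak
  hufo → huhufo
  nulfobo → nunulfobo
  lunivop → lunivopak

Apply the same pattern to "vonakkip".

hufo and lunivop both have last vowel 'o' yet inflect differently (huhufo, lunivopak), so the last vowel is not what conditions the rule; whether the stem ends in a vowel or a consonant is.
"vonakkip" ends in a consonant. The stems ending in a consonant (maheppud → maheppudak, lunivop → lunivopak, tozep → tozepak) add -ak.
So vonakkip → vonakkipak.

vonakkipak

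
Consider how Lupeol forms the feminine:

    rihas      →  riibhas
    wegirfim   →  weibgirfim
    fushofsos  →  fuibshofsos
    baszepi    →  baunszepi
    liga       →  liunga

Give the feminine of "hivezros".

hiibvezros

wegirfim and baszepi both have last vowel 'i' yet inflect differently (weibgirfim, baunszepi), so the last vowel is not what conditions the rule; whether the stem ends in a vowel or a consonant is.
"hivezros" ends in a consonant. The stems ending in a consonant (rihas → riibhas, wegirfim → weibgirfim, fushofsos → fuibshofsos) insert -ib- after the first vowel.
So hivezros → hiibvezros.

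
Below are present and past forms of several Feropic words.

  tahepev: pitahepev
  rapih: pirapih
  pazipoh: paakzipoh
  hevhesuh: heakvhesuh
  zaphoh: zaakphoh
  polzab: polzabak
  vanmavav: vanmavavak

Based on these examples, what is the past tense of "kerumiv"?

rapih and pazipoh both end in -h yet inflect differently (pirapih, paakzipoh), so the final letter is not what conditions the rule; the last vowel is.
"kerumiv" has last vowel 'i'. The one such stem in the data (rapih → pirapih) adds the prefix pi-, so the same rule applies.
The other patterns: stems whose last vowel is 'o' or 'u' insert -ak- after the first vowel; stems whose last vowel is 'a' add -ak.
So kerumiv → pikerumiv.

pikerumiv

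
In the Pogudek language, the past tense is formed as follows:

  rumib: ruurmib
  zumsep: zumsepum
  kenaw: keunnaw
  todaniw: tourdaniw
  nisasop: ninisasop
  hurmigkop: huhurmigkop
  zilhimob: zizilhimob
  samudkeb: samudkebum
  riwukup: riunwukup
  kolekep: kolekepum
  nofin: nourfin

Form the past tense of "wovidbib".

wourvidbib

rumib and zilhimob both end in -b yet inflect differently (ruurmib, zizilhimob), so the final letter is not what conditions the rule; the last vowel is.
"wovidbib" has last vowel 'i'. The stems whose last vowel is 'i' (nofin → nourfin, todaniw → tourdaniw, rumib → ruurmib) insert -ur- after the first vowel.
The other patterns: stems whose last vowel is 'o' repeat the first consonant+vowel as a prefix; stems whose last vowel is 'e' add -um; stems whose last vowel is 'a' or 'u' insert -un- after the first vowel.
So wovidbib → wourvidbib.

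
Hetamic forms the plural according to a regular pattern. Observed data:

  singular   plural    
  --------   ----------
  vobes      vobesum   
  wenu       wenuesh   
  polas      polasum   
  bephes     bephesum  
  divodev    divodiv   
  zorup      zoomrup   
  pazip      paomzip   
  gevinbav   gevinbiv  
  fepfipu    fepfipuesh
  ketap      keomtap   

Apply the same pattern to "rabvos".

rabvosum

ketap and polas both have last vowel 'a' yet inflect differently (keomtap, polasum), so the last vowel is not what conditions the rule; the final letter is.
"rabvos" ends in -s. The stems ending in -s (polas → polasum, bephes → bephesum, vobes → vobesum) add -um.
The other patterns: stems ending in -p insert -om- after the first vowel; stems ending in -u add -esh; stems ending in -v change the last vowel to 'i'.
So rabvos → rabvosum.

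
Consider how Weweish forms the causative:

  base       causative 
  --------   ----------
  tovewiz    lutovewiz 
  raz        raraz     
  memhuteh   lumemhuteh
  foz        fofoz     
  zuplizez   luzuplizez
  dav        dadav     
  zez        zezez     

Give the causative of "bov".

zez and tovewiz both end in -z yet inflect differently (zezez, lutovewiz), so the final letter is not what conditions the rule; the number of vowels is.
"bov" has 1 vowel. The stems with 1 vowel (dav → dadav, zez → zezez, foz → fofoz) repeat the first consonant+vowel as a prefix.
The other pattern: stems with 3 vowels add the prefix lu-.
So bov → bobov.

bobov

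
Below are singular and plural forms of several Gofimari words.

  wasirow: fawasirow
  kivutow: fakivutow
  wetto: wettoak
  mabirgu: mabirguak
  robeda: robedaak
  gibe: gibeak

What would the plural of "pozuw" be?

fapozuw

wasirow and wetto both have last vowel 'o' yet inflect differently (fawasirow, wettoak), so the last vowel is not what conditions the rule; whether the stem ends in a vowel or a consonant is.
"pozuw" ends in a consonant. The stems ending in a consonant (wasirow → fawasirow, kivutow → fakivutow) add the prefix fa-.
The other pattern: stems ending in a vowel add -ak.
So pozuw → fapozuw.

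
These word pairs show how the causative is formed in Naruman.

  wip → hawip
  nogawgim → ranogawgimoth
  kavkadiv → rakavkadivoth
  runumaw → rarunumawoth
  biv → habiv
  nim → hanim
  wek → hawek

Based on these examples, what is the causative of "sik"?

biv and kavkadiv both end in -v yet inflect differently (habiv, rakavkadivoth), so the final letter is not what conditions the rule; the number of vowels is.
"sik" has 1 vowel. The stems with 1 vowel (wek → hawek, wip → hawip, nim → hanim) add the prefix ha-.
So sik → hasik.

hasik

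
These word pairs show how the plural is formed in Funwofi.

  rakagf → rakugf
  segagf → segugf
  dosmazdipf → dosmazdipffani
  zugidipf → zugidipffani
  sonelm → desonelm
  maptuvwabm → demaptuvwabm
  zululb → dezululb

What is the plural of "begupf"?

"begupf" has second-to-last letter 'p'. The stems whose second-to-last letter is 'p' (dosmazdipf → dosmazdipffani, zugidipf → zugidipffani) double the final consonant and add -ani.
The other patterns: stems whose second-to-last letter is 'g' change the last vowel to 'u'; stems whose second-to-last letter is 'b' or 'l' add the prefix de-.
So begupf → begupffani.

begupffani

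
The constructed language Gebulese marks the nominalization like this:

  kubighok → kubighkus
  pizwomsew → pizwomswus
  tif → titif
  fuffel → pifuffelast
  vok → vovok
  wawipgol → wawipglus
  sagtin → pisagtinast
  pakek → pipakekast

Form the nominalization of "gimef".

vok and pakek both end in -k yet inflect differently (vovok, pipakekast), so the final letter is not what conditions the rule; the number of vowels is.
"gimef" has 2 vowels. The stems with 2 vowels (pakek → pipakekast, sagtin → pisagtinast, fuffel → pifuffelast) add pi- … -ast around the stem.
So gimef → pigimefast.

pigimefast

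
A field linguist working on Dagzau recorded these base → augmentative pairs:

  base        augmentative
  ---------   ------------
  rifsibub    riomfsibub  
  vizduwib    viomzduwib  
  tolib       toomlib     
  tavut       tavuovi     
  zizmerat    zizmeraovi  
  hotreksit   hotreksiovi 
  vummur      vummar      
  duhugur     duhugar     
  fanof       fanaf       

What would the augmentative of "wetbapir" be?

rifsibub and tavut both have last vowel 'u' yet inflect differently (riomfsibub, tavuovi), so the last vowel is not what conditions the rule; the final letter is.
"wetbapir" ends in -r. The stems ending in -r (vummur → vummar, duhugur → duhugar) change the last vowel to 'a'.
The other patterns: stems ending in -b insert -om- after the first vowel; stems ending in -t drop the final letter and add -ovi.
So wetbapir → wetbapar.

wetbapar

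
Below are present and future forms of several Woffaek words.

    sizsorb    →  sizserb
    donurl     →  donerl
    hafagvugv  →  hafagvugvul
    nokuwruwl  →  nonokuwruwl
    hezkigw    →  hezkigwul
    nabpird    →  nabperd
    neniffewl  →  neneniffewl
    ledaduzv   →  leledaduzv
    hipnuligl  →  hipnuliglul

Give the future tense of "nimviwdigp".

"nimviwdigp" has second-to-last letter 'g'. The stems whose second-to-last letter is 'g' (hafagvugv → hafagvugvul, hezkigw → hezkigwul, hipnuligl → hipnuliglul) add -ul.
The other patterns: stems whose second-to-last letter is 'r' change the last vowel to 'e'; stems whose second-to-last letter is 'w' or 'z' repeat the first consonant+vowel as a prefix.
So nimviwdigp → nimviwdigpul.

nimviwdigpul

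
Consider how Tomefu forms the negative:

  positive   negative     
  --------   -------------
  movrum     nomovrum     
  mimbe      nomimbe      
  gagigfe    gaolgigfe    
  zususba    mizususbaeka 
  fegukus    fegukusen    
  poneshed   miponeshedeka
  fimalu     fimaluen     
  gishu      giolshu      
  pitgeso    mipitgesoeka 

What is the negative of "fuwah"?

mimbe and gagigfe both end in -e yet inflect differently (nomimbe, gaolgigfe), so the final letter is not what conditions the rule; the first letter is.
"fuwah" begins with f-. The stems beginning with f- (fegukus → fegukusen, fimalu → fimaluen) add -en.
The other patterns: stems beginning with m- add the prefix no-; stems beginning with g- insert -ol- after the first vowel; stems beginning with p- or z- add mi- … -eka around the stem.
So fuwah → fuwahen.

fuwahen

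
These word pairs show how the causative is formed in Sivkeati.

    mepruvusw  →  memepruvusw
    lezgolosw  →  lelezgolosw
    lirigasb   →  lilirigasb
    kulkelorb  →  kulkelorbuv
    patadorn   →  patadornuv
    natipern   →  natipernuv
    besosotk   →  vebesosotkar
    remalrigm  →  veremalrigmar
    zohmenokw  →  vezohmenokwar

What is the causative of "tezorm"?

lirigasb and kulkelorb both end in -b yet inflect differently (lilirigasb, kulkelorbuv), so the final letter is not what conditions the rule; the second-to-last letter is.
"tezorm" has second-to-last letter 'r'. The stems whose second-to-last letter is 'r' (kulkelorb → kulkelorbuv, patadorn → patadornuv, natipern → natipernuv) add -uv.
So tezorm → tezormuv.

tezormuv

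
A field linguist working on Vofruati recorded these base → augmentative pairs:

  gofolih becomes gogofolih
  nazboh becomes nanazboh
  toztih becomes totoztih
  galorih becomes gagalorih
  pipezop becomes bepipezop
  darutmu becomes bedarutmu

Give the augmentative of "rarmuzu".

"rarmuzu" ends in -u. The one such stem in the data (darutmu → bedarutmu) adds the prefix be-, so the same rule applies.
The other pattern: stems ending in -h repeat the first consonant+vowel as a prefix.
So rarmuzu → berarmuzu.

berarmuzu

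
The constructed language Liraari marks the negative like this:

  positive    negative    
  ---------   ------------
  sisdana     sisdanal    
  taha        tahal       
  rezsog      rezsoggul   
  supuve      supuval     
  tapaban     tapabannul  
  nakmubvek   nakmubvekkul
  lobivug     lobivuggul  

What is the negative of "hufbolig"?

tapaban and taha both have last vowel 'a' yet inflect differently (tapabannul, tahal), so the last vowel is not what conditions the rule; whether the stem ends in a vowel or a consonant is.
"hufbolig" ends in a consonant. The stems ending in a consonant (nakmubvek → nakmubvekkul, rezsog → rezsoggul, tapaban → tapabannul) double the final consonant and add -ul.
So hufbolig → hufboliggul.

hufboliggul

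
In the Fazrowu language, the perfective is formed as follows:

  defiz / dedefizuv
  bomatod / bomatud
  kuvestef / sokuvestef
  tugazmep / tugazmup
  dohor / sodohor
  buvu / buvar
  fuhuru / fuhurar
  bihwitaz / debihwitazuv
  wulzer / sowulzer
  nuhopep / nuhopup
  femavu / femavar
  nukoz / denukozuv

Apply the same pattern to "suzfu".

suzfar

nukoz and bomatod both have last vowel 'o' yet inflect differently (denukozuv, bomatud), so the last vowel is not what conditions the rule; the final letter is.
"suzfu" ends in -u. The stems ending in -u (femavu → femavar, buvu → buvar, fuhuru → fuhurar) drop the final letter and add -ar.
So suzfu → suzfar.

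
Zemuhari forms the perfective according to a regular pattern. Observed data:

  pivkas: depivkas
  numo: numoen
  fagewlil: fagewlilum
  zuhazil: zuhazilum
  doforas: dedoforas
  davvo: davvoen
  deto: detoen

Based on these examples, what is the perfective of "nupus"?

deto and doforas both begin with d- yet inflect differently (detoen, dedoforas), so the first letter is not what conditions the rule; the final letter is.
"nupus" ends in -s. The stems ending in -s (doforas → dedoforas, pivkas → depivkas) add the prefix de-.
So nupus → denupus.

denupus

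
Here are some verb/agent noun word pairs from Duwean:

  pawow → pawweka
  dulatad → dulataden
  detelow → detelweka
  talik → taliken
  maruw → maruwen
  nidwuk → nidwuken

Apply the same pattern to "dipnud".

dipnuden

detelow and maruw both end in -w yet inflect differently (detelweka, maruwen), so the final letter is not what conditions the rule; the last vowel is.
"dipnud" has last vowel 'u'. The stems whose last vowel is 'u' (nidwuk → nidwuken, maruw → maruwen) add -en.
So dipnud → dipnuden.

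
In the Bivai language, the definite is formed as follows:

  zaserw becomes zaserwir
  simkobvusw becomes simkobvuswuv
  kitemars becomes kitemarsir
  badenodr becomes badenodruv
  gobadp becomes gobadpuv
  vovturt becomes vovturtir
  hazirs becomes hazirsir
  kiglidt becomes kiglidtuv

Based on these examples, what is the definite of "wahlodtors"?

"wahlodtors" has second-to-last letter 'r'. The stems whose second-to-last letter is 'r' (hazirs → hazirsir, zaserw → zaserwir, kitemars → kitemarsir) add -ir.
So wahlodtors → wahlodtorsir.

wahlodtorsir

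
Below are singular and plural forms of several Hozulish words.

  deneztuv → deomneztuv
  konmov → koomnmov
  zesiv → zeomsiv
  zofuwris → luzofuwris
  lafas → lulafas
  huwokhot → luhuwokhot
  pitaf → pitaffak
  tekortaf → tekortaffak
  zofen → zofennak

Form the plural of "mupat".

lumupat

zesiv and zofuwris both have last vowel 'i' yet inflect differently (zeomsiv, luzofuwris), so the last vowel is not what conditions the rule; the final letter is.
"mupat" ends in -t. The one such stem in the data (huwokhot → luhuwokhot) adds the prefix lu-, so the same rule applies.
The other patterns: stems ending in -v insert -om- after the first vowel; stems ending in -f or -n double the final consonant and add -ak.
So mupat → lumupat.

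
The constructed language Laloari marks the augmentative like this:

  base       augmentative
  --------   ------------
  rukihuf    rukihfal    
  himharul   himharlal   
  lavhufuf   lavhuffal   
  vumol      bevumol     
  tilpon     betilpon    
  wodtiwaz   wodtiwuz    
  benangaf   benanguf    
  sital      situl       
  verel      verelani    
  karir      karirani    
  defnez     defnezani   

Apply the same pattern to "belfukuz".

belfukzal

himharul and vumol both end in -l yet inflect differently (himharlal, bevumol), so the final letter is not what conditions the rule; the last vowel is.
"belfukuz" has last vowel 'u'. The stems whose last vowel is 'u' (rukihuf → rukihfal, himharul → himharlal, lavhufuf → lavhuffal) delete the last vowel and add -al.
So belfukuz → belfukzal.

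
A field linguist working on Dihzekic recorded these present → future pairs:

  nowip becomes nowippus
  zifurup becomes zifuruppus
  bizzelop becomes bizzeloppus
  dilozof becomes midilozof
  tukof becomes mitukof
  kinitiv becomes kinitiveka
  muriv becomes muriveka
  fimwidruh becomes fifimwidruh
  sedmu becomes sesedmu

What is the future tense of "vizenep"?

vizeneppus

bizzelop and dilozof both have last vowel 'o' yet inflect differently (bizzeloppus, midilozof), so the last vowel is not what conditions the rule; the final letter is.
"vizenep" ends in -p. The stems ending in -p (nowip → nowippus, zifurup → zifuruppus, bizzelop → bizzeloppus) double the final consonant and add -us.
So vizenep → vizeneppus.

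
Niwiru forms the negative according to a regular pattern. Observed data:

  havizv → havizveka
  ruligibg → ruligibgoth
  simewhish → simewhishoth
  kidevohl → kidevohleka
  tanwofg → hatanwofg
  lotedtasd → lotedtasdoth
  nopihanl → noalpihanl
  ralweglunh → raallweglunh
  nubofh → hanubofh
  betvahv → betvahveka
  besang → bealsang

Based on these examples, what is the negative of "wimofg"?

kidevohl and nopihanl both end in -l yet inflect differently (kidevohleka, noalpihanl), so the final letter is not what conditions the rule; the second-to-last letter is.
"wimofg" has second-to-last letter 'f'. The stems whose second-to-last letter is 'f' (tanwofg → hatanwofg, nubofh → hanubofh) add the prefix ha-.
So wimofg → hawimofg.

hawimofg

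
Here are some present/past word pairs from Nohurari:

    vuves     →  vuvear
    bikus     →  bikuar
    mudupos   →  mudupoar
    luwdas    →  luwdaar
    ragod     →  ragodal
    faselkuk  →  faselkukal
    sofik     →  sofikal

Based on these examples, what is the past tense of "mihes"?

mihear

mudupos and ragod both have last vowel 'o' yet inflect differently (mudupoar, ragodal), so the last vowel is not what conditions the rule; the final letter is.
"mihes" ends in -s. The stems ending in -s (vuves → vuvear, bikus → bikuar, mudupos → mudupoar) drop the final letter and add -ar.
So mihes → mihear.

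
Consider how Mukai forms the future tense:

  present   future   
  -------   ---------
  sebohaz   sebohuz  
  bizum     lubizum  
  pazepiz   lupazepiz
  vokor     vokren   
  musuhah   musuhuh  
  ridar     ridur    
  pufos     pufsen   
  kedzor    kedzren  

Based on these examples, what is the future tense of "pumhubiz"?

lupumhubiz

ridar and kedzor both end in -r yet inflect differently (ridur, kedzren), so the final letter is not what conditions the rule; the last vowel is.
"pumhubiz" has last vowel 'i'. The one such stem in the data (pazepiz → lupazepiz) adds the prefix lu-, so the same rule applies.
So pumhubiz → lupumhubiz.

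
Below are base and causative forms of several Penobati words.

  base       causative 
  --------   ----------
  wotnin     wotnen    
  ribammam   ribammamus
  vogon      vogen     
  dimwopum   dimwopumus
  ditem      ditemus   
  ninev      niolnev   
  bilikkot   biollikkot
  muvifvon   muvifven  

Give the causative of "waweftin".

ditem and ninev both have last vowel 'e' yet inflect differently (ditemus, niolnev), so the last vowel is not what conditions the rule; the final letter is.
"waweftin" ends in -n. The stems ending in -n (wotnin → wotnen, vogon → vogen, muvifvon → muvifven) change the last vowel to 'e'.
So waweftin → waweften.

waweften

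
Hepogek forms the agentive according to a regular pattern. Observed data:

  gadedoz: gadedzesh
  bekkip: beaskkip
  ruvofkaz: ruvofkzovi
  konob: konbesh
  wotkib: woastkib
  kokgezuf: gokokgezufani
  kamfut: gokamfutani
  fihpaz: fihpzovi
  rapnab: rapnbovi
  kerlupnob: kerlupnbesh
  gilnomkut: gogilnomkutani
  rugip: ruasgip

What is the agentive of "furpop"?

furppesh

wotkib and rapnab both end in -b yet inflect differently (woastkib, rapnbovi), so the final letter is not what conditions the rule; the last vowel is.
"furpop" has last vowel 'o'. The stems whose last vowel is 'o' (gadedoz → gadedzesh, kerlupnob → kerlupnbesh, konob → konbesh) delete the last vowel and add -esh.
The other patterns: stems whose last vowel is 'u' add go- … -ani around the stem; stems whose last vowel is 'i' insert -as- after the first vowel; stems whose last vowel is 'a' delete the last vowel and add -ovi.
So furpop → furppesh.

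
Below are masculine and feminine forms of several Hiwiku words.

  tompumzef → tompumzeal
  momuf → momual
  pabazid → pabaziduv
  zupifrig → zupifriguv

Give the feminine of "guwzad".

guwzaduv

tompumzef and pabazid both have 3 vowels yet inflect differently (tompumzeal, pabaziduv), so the number of vowels is not what conditions the rule; the final letter is.
"guwzad" ends in -d. The one such stem in the data (pabazid → pabaziduv) adds -uv, so the same rule applies.
So guwzad → guwzaduv.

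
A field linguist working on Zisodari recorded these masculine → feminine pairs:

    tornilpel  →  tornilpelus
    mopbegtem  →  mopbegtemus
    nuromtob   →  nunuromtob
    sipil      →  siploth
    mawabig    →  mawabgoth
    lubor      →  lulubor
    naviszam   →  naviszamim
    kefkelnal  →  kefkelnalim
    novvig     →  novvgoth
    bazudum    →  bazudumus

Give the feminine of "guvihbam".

"guvihbam" has last vowel 'a'. The stems whose last vowel is 'a' (kefkelnal → kefkelnalim, naviszam → naviszamim) add -im.
So guvihbam → guvihbamim.

guvihbamim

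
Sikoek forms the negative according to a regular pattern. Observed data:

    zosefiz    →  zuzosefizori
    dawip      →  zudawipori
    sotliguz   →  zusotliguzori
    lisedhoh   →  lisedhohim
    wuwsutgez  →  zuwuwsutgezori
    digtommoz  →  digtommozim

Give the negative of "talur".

zutalurori

digtommoz and zosefiz both end in -z yet inflect differently (digtommozim, zuzosefizori), so the final letter is not what conditions the rule; the last vowel is.
"talur" has last vowel 'u'. The one such stem in the data (sotliguz → zusotliguzori) adds zu- … -ori around the stem, so the same rule applies.
So talur → zutalurori.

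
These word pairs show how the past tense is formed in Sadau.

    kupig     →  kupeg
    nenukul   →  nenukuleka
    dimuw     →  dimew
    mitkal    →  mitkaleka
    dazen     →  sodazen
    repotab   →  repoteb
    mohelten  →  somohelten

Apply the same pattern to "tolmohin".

"tolmohin" ends in -n. The stems ending in -n (dazen → sodazen, mohelten → somohelten) add the prefix so-.
So tolmohin → sotolmohin.

sotolmohin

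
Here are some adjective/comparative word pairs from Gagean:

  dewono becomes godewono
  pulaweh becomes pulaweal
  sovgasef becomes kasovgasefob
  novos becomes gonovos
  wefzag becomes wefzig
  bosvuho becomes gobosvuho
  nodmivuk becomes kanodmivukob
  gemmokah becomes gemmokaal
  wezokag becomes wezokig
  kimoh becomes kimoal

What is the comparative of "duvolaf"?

kaduvolafob

wezokag and gemmokah both have last vowel 'a' yet inflect differently (wezokig, gemmokaal), so the last vowel is not what conditions the rule; the final letter is.
"duvolaf" ends in -f. The one such stem in the data (sovgasef → kasovgasefob) adds ka- … -ob around the stem, so the same rule applies.
So duvolaf → kaduvolafob.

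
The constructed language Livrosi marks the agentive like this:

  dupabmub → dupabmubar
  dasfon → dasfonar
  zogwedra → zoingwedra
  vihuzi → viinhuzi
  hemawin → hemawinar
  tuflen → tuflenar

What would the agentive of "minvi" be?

miinnvi

"minvi" ends in a vowel. The stems ending in a vowel (zogwedra → zoingwedra, vihuzi → viinhuzi) insert -in- after the first vowel.
The other pattern: stems ending in a consonant add -ar.
So minvi → miinnvi.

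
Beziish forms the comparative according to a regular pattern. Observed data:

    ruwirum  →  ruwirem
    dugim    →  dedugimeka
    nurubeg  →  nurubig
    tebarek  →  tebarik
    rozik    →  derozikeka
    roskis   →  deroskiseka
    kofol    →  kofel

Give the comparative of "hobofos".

ruwirum and dugim both end in -m yet inflect differently (ruwirem, dedugimeka), so the final letter is not what conditions the rule; the last vowel is.
"hobofos" has last vowel 'o'. The one such stem in the data (kofol → kofel) changes the last vowel to 'e' (as does ruwirum), so the same rule applies.
So hobofos → hobofes.

hobofes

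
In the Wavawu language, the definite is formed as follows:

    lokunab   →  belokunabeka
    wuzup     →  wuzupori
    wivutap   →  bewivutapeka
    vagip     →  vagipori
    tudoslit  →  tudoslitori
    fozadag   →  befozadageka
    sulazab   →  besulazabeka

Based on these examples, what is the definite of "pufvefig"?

wivutap and vagip both end in -p yet inflect differently (bewivutapeka, vagipori), so the final letter is not what conditions the rule; the last vowel is.
"pufvefig" has last vowel 'i'. The stems whose last vowel is 'i' (vagip → vagipori, tudoslit → tudoslitori) add -ori.
The other pattern: stems whose last vowel is 'a' add be- … -eka around the stem.
So pufvefig → pufvefigori.

pufvefigori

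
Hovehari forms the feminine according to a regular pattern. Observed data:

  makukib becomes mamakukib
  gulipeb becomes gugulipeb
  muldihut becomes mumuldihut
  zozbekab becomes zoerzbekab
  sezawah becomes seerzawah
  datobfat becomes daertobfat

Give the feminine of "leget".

datobfat and muldihut both end in -t yet inflect differently (daertobfat, mumuldihut), so the final letter is not what conditions the rule; the last vowel is.
"leget" has last vowel 'e'. The one such stem in the data (gulipeb → gugulipeb) repeats the first consonant+vowel as a prefix (as do muldihut, makukib), so the same rule applies.
So leget → leleget.

leleget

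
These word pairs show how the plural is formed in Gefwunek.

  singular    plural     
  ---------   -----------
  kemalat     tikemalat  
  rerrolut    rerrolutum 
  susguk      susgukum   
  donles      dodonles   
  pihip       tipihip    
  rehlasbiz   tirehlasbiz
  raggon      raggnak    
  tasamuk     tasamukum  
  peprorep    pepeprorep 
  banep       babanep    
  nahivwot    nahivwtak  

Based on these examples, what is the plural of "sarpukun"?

sarpukunum

"sarpukun" has last vowel 'u'. The stems whose last vowel is 'u' (rerrolut → rerrolutum, susguk → susgukum, tasamuk → tasamukum) add -um.
So sarpukun → sarpukunum.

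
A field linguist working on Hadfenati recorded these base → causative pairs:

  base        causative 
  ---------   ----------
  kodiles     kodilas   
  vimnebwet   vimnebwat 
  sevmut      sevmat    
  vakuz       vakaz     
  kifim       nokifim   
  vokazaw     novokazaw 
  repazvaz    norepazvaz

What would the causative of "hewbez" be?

hewbaz

vakuz and repazvaz both end in -z yet inflect differently (vakaz, norepazvaz), so the final letter is not what conditions the rule; the last vowel is.
"hewbez" has last vowel 'e'. The stems whose last vowel is 'e' (kodiles → kodilas, vimnebwet → vimnebwat) change the last vowel to 'a'.
The other pattern: stems whose last vowel is 'a' or 'i' add the prefix no-.
So hewbez → hewbaz.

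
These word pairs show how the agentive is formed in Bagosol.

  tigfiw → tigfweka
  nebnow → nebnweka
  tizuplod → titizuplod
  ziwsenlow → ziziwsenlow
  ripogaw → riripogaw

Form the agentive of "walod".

"walod" has 2 vowels. The stems with 2 vowels (tigfiw → tigfweka, nebnow → nebnweka) delete the last vowel and add -eka.
The other pattern: stems with 3 vowels repeat the first consonant+vowel as a prefix.
So walod → waldeka.

waldeka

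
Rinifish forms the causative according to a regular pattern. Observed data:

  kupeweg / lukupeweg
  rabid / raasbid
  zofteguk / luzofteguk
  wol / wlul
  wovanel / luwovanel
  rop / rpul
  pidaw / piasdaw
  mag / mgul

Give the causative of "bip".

mag and kupeweg both end in -g yet inflect differently (mgul, lukupeweg), so the final letter is not what conditions the rule; the number of vowels is.
"bip" has 1 vowel. The stems with 1 vowel (rop → rpul, mag → mgul, wol → wlul) delete the last vowel and add -ul.
The other patterns: stems with 2 vowels insert -as- after the first vowel; stems with 3 vowels add the prefix lu-.
So bip → bpul.

bpul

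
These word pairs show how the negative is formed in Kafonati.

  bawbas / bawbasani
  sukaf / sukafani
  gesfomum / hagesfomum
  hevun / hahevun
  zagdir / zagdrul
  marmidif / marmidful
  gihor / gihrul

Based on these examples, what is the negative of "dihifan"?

dihifanani

sukaf and marmidif both end in -f yet inflect differently (sukafani, marmidful), so the final letter is not what conditions the rule; the last vowel is.
"dihifan" has last vowel 'a'. The stems whose last vowel is 'a' (bawbas → bawbasani, sukaf → sukafani) add -ani.
So dihifan → dihifanani.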